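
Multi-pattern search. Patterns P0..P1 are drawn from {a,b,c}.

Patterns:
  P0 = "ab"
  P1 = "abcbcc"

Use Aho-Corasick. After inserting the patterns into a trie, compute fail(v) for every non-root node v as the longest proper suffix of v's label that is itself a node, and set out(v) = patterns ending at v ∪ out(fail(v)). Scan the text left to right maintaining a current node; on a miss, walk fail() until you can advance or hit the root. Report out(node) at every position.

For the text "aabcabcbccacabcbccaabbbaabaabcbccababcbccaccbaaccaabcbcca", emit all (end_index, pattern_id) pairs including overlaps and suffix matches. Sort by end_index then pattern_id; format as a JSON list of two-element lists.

Build:
Trie nodes:
  0='ε' goto a→1
  1='a' goto b→2
  2='ab' goto c→3  ←P0
  3='abc' goto b→4
  4='abcb' goto c→5
  5='abcbc' goto c→6
  6='abcbcc' goto ·  ←P1

BFS fail/out derivation:
  n1('a'): parent n0 fail=0; on 'a' 0 → fail=0;  out ∅∪∅=∅
  n2('ab'): parent n1 fail=0; on 'b' 0 → fail=0;  out {0}∪∅={0}
  n3('abc'): parent n2 fail=0; on 'c' 0 → fail=0;  out ∅∪∅=∅
  n4('abcb'): parent n3 fail=0; on 'b' 0 → fail=0;  out ∅∪∅=∅
  n5('abcbc'): parent n4 fail=0; on 'c' 0 → fail=0;  out ∅∪∅=∅
  n6('abcbcc'): parent n5 fail=0; on 'c' 0 → fail=0;  out {1}∪∅={1}

Run:
i=0 'a': node 0→1
i=1 'a': node 1→1 (fail-walked)
i=2 'b': node 1→2  emit P0@[1:2]
i=3 'c': node 2→3
i=4 'a': node 3→1 (fail-walked)
i=5 'b': node 1→2  emit P0@[4:5]
i=6 'c': node 2→3
i=7 'b': node 3→4
i=8 'c': node 4→5
i=9 'c': node 5→6  emit P1@[4:9]
i=10 'a': node 6→1 (fail-walked)
i=11 'c': node 1→0 (fail-walked)
i=12 'a': node 0→1
i=13 'b': node 1→2  emit P0@[12:13]
i=14 'c': node 2→3
i=15 'b': node 3→4
i=16 'c': node 4→5
i=17 'c': node 5→6  emit P1@[12:17]
i=18 'a': node 6→1 (fail-walked)
i=19 'a': node 1→1 (fail-walked)
i=20 'b': node 1→2  emit P0@[19:20]
i=21 'b': node 2→0 (fail-walked)
i=22 'b': node 0→0
i=23 'a': node 0→1
i=24 'a': node 1→1 (fail-walked)
i=25 'b': node 1→2  emit P0@[24:25]
i=26 'a': node 2→1 (fail-walked)
i=27 'a': node 1→1 (fail-walked)
i=28 'b': node 1→2  emit P0@[27:28]
i=29 'c': node 2→3
i=30 'b': node 3→4
i=31 'c': node 4→5
i=32 'c': node 5→6  emit P1@[27:32]
i=33 'a': node 6→1 (fail-walked)
i=34 'b': node 1→2  emit P0@[33:34]
i=35 'a': node 2→1 (fail-walked)
i=36 'b': node 1→2  emit P0@[35:36]
i=37 'c': node 2→3
i=38 'b': node 3→4
i=39 'c': node 4→5
i=40 'c': node 5→6  emit P1@[35:40]
i=41 'a': node 6→1 (fail-walked)
i=42 'c': node 1→0 (fail-walked)
i=43 'c': node 0→0
i=44 'b': node 0→0
i=45 'a': node 0→1
i=46 'a': node 1→1 (fail-walked)
i=47 'c': node 1→0 (fail-walked)
i=48 'c': node 0→0
i=49 'a': node 0→1
i=50 'a': node 1→1 (fail-walked)
i=51 'b': node 1→2  emit P0@[50:51]
i=52 'c': node 2→3
i=53 'b': node 3→4
i=54 'c': node 4→5
i=55 'c': node 5→6  emit P1@[50:55]
i=56 'a': node 6→1 (fail-walked)

All matches (sorted): [[2,0],[5,0],[9,1],[13,0],[17,1],[20,0],[25,0],[28,0],[32,1],[34,0],[36,0],[40,1],[51,0],[55,1]]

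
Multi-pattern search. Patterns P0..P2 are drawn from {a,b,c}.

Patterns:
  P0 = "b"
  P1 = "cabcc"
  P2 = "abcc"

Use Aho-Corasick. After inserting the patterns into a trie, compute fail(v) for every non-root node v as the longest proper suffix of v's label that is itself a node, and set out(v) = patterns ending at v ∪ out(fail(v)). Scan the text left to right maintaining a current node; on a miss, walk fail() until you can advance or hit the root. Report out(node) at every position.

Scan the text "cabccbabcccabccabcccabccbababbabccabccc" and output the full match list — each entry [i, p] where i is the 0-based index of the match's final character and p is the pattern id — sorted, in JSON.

Build automaton:
Trie nodes:
  n0 'ε': a→7 b→1 c→2
  n1 'b': ·  [P0 ends]
  n2 'c': a→3
  n3 'ca': b→4
  n4 'cab': c→5
  n5 'cabc': c→6
  n6 'cabcc': ·  [P1 ends]
  n7 'a': b→8
  n8 'ab': c→9
  n9 'abc': c→10
  n10 'abcc': ·  [P2 ends]

BFS fail/out derivation:
  n1('b'): parent n0 fail=0; on 'b' 0 → fail=0;  out {0}∪∅={0}
  n2('c'): parent n0 fail=0; on 'c' 0 → fail=0;  out ∅∪∅=∅
  n7('a'): parent n0 fail=0; on 'a' 0 → fail=0;  out ∅∪∅=∅
  n3('ca'): parent n2 fail=0; on 'a' 0 → fail=7;  out ∅∪∅=∅
  n8('ab'): parent n7 fail=0; on 'b' 0 → fail=1;  out ∅∪{0}={0}
  n4('cab'): parent n3 fail=7; on 'b' 7 → fail=8;  out ∅∪{0}={0}
  n9('abc'): parent n8 fail=1; on 'c' 1→0 → fail=2;  out ∅∪∅=∅
  n5('cabc'): parent n4 fail=8; on 'c' 8 → fail=9;  out ∅∪∅=∅
  n10('abcc'): parent n9 fail=2; on 'c' 2→0 → fail=2;  out {2}∪∅={2}
  n6('cabcc'): parent n5 fail=9; on 'c' 9 → fail=10;  out {1}∪{2}={1,2}

Scan:
i=0 'c': node 0→2
i=1 'a': node 2→3
i=2 'b': node 3→4  → match P0@[2:2]
i=3 'c': node 4→5
i=4 'c': node 5→6  → match P1@[0:4],P2@[1:4]
i=5 'b': node 6→1 (fail-walked)  → match P0@[5:5]
i=6 'a': node 1→7 (fail-walked)
i=7 'b': node 7→8  → match P0@[7:7]
i=8 'c': node 8→9
i=9 'c': node 9→10  → match P2@[6:9]
i=10 'c': node 10→2 (fail-walked)
i=11 'a': node 2→3
i=12 'b': node 3→4  → match P0@[12:12]
i=13 'c': node 4→5
i=14 'c': node 5→6  → match P1@[10:14],P2@[11:14]
i=15 'a': node 6→3 (fail-walked)
i=16 'b': node 3→4  → match P0@[16:16]
i=17 'c': node 4→5
i=18 'c': node 5→6  → match P1@[14:18],P2@[15:18]
i=19 'c': node 6→2 (fail-walked)
i=20 'a': node 2→3
i=21 'b': node 3→4  → match P0@[21:21]
i=22 'c': node 4→5
i=23 'c': node 5→6  → match P1@[19:23],P2@[20:23]
i=24 'b': node 6→1 (fail-walked)  → match P0@[24:24]
i=25 'a': node 1→7 (fail-walked)
i=26 'b': node 7→8  → match P0@[26:26]
i=27 'a': node 8→7 (fail-walked)
i=28 'b': node 7→8  → match P0@[28:28]
i=29 'b': node 8→1 (fail-walked)  → match P0@[29:29]
i=30 'a': node 1→7 (fail-walked)
i=31 'b': node 7→8  → match P0@[31:31]
i=32 'c': node 8→9
i=33 'c': node 9→10  → match P2@[30:33]
i=34 'a': node 10→3 (fail-walked)
i=35 'b': node 3→4  → match P0@[35:35]
i=36 'c': node 4→5
i=37 'c': node 5→6  → match P1@[33:37],P2@[34:37]
i=38 'c': node 6→2 (fail-walked)

Matches: [[2,0],[4,1],[4,2],[5,0],[7,0],[9,2],[12,0],[14,1],[14,2],[16,0],[18,1],[18,2],[21,0],[23,1],[23,2],[24,0],[26,0],[28,0],[29,0],[31,0],[33,2],[35,0],[37,1],[37,2]]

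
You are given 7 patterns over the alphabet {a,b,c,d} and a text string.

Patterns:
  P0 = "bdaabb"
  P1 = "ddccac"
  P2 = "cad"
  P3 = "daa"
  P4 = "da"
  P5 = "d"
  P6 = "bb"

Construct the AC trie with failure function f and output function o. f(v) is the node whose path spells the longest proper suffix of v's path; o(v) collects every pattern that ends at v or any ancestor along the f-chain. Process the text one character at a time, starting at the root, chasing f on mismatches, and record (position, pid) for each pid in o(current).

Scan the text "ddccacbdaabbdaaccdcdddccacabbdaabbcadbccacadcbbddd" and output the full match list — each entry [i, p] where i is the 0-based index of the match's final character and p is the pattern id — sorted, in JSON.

Construct AC machine:
Trie (insert patterns):
  n0 'ε': b→1 c→13 d→7
  n1 'b': b→18 d→2
  n2 'bd': a→3
  n3 'bda': a→4
  n4 'bdaa': b→5
  n5 'bdaab': b→6
  n6 'bdaabb': ·  ←P0
  n7 'd': a→16 d→8  ←P5
  n8 'dd': c→9
  n9 'ddc': c→10
  n10 'ddcc': a→11
  n11 'ddcca': c→12
  n12 'ddccac': ·  ←P1
  n13 'c': a→14
  n14 'ca': d→15
  n15 'cad': ·  ←P2
  n16 'da': a→17  ←P4
  n17 'daa': ·  ←P3
  n18 'bb': ·  ←P6

BFS fail/out derivation:
  n1('b'): parent n0 fail=0; on 'b' 0 → fail=0;  out ∅∪∅=∅
  n7('d'): parent n0 fail=0; on 'd' 0 → fail=0;  out {5}∪∅={5}
  n13('c'): parent n0 fail=0; on 'c' 0 → fail=0;  out ∅∪∅=∅
  n2('bd'): parent n1 fail=0; on 'd' 0 → fail=7;  out ∅∪{5}={5}
  n8('dd'): parent n7 fail=0; on 'd' 0 → fail=7;  out ∅∪{5}={5}
  n14('ca'): parent n13 fail=0; on 'a' 0 → fail=0;  out ∅∪∅=∅
  n16('da'): parent n7 fail=0; on 'a' 0 → fail=0;  out {4}∪∅={4}
  n18('bb'): parent n1 fail=0; on 'b' 0 → fail=1;  out {6}∪∅={6}
  n3('bda'): parent n2 fail=7; on 'a' 7 → fail=16;  out ∅∪{4}={4}
  n9('ddc'): parent n8 fail=7; on 'c' 7→0 → fail=13;  out ∅∪∅=∅
  n15('cad'): parent n14 fail=0; on 'd' 0 → fail=7;  out {2}∪{5}={2,5}
  n17('daa'): parent n16 fail=0; on 'a' 0 → fail=0;  out {3}∪∅={3}
  n4('bdaa'): parent n3 fail=16; on 'a' 16 → fail=17;  out ∅∪{3}={3}
  n10('ddcc'): parent n9 fail=13; on 'c' 13→0 → fail=13;  out ∅∪∅=∅
  n5('bdaab'): parent n4 fail=17; on 'b' 17→0 → fail=1;  out ∅∪∅=∅
  n11('ddcca'): parent n10 fail=13; on 'a' 13 → fail=14;  out ∅∪∅=∅
  n6('bdaabb'): parent n5 fail=1; on 'b' 1 → fail=18;  out {0}∪{6}={0,6}
  n12('ddccac'): parent n11 fail=14; on 'c' 14→0 → fail=13;  out {1}∪∅={1}

Text stream:
pos 0 'd': at 7  → match P5@[0:0]
pos 1 'd': at 8  → match P5@[1:1]
pos 2 'c': at 9
pos 3 'c': at 10
pos 4 'a': at 11
pos 5 'c': at 12  → match P1@[0:5]
pos 6 'b': at 1 (via fail)
pos 7 'd': at 2  → match P5@[7:7]
pos 8 'a': at 3  → match P4@[7:8]
pos 9 'a': at 4  → match P3@[7:9]
pos 10 'b': at 5
pos 11 'b': at 6  → match P0@[6:11],P6@[10:11]
pos 12 'd': at 2 (via fail)  → match P5@[12:12]
pos 13 'a': at 3  → match P4@[12:13]
pos 14 'a': at 4  → match P3@[12:14]
pos 15 'c': at 13 (via fail)
pos 16 'c': at 13 (via fail)
pos 17 'd': at 7 (via fail)  → match P5@[17:17]
pos 18 'c': at 13 (via fail)
pos 19 'd': at 7 (via fail)  → match P5@[19:19]
pos 20 'd': at 8  → match P5@[20:20]
pos 21 'd': at 8 (via fail)  → match P5@[21:21]
pos 22 'c': at 9
pos 23 'c': at 10
pos 24 'a': at 11
pos 25 'c': at 12  → match P1@[20:25]
pos 26 'a': at 14 (via fail)
pos 27 'b': at 1 (via fail)
pos 28 'b': at 18  → match P6@[27:28]
pos 29 'd': at 2 (via fail)  → match P5@[29:29]
pos 30 'a': at 3  → match P4@[29:30]
pos 31 'a': at 4  → match P3@[29:31]
pos 32 'b': at 5
pos 33 'b': at 6  → match P0@[28:33],P6@[32:33]
pos 34 'c': at 13 (via fail)
pos 35 'a': at 14
pos 36 'd': at 15  → match P2@[34:36],P5@[36:36]
pos 37 'b': at 1 (via fail)
pos 38 'c': at 13 (via fail)
pos 39 'c': at 13 (via fail)
pos 40 'a': at 14
pos 41 'c': at 13 (via fail)
pos 42 'a': at 14
pos 43 'd': at 15  → match P2@[41:43],P5@[43:43]
pos 44 'c': at 13 (via fail)
pos 45 'b': at 1 (via fail)
pos 46 'b': at 18  → match P6@[45:46]
pos 47 'd': at 2 (via fail)  → match P5@[47:47]
pos 48 'd': at 8 (via fail)  → match P5@[48:48]
pos 49 'd': at 8 (via fail)  → match P5@[49:49]

Matches: [[0,5],[1,5],[5,1],[7,5],[8,4],[9,3],[11,0],[11,6],[12,5],[13,4],[14,3],[17,5],[19,5],[20,5],[21,5],[25,1],[28,6],[29,5],[30,4],[31,3],[33,0],[33,6],[36,2],[36,5],[43,2],[43,5],[46,6],[47,5],[48,5],[49,5]]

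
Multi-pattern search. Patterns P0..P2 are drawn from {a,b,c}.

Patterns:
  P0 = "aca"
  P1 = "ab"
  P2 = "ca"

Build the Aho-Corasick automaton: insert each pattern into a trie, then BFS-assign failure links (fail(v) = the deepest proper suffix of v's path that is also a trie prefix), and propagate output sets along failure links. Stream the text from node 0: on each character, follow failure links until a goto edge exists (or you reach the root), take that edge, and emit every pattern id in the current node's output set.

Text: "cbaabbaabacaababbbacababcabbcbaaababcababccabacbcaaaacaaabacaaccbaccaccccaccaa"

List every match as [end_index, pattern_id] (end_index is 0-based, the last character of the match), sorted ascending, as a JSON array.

Build:
Trie nodes:
  n0 'ε': a→1 c→5
  n1 'a': b→4 c→2
  n2 'ac': a→3
  n3 'aca': ·  ←P0
  n4 'ab': ·  ←P1
  n5 'c': a→6
  n6 'ca': ·  ←P2

Failure links (BFS by depth):
  fail(1) 'a': from fail(0)=0 chase 'a': 0 ⇒ 0;  out=∅∪out(0)=∅
  fail(5) 'c': from fail(0)=0 chase 'c': 0 ⇒ 0;  out=∅∪out(0)=∅
  fail(2) 'ac': from fail(1)=0 chase 'c': 0 ⇒ 5;  out=∅∪out(5)=∅
  fail(4) 'ab': from fail(1)=0 chase 'b': 0 ⇒ 0;  out={1}∪out(0)={1}
  fail(6) 'ca': from fail(5)=0 chase 'a': 0 ⇒ 1;  out={2}∪out(1)={2}
  fail(3) 'aca': from fail(2)=5 chase 'a': 5 ⇒ 6;  out={0}∪out(6)={0,2}

Scan:
pos 0 'c': at 5
pos 1 'b': at 0 ·f
pos 2 'a': at 1
pos 3 'a': at 1 ·f
pos 4 'b': at 4  → match P1@[3:4]
pos 5 'b': at 0 ·f
pos 6 'a': at 1
pos 7 'a': at 1 ·f
pos 8 'b': at 4  → match P1@[7:8]
pos 9 'a': at 1 ·f
pos 10 'c': at 2
pos 11 'a': at 3  → match P0@[9:11],P2@[10:11]
pos 12 'a': at 1 ·f
pos 13 'b': at 4  → match P1@[12:13]
pos 14 'a': at 1 ·f
pos 15 'b': at 4  → match P1@[14:15]
pos 16 'b': at 0 ·f
pos 17 'b': at 0
pos 18 'a': at 1
pos 19 'c': at 2
pos 20 'a': at 3  → match P0@[18:20],P2@[19:20]
pos 21 'b': at 4 ·f  → match P1@[20:21]
pos 22 'a': at 1 ·f
pos 23 'b': at 4  → match P1@[22:23]
pos 24 'c': at 5 ·f
pos 25 'a': at 6  → match P2@[24:25]
pos 26 'b': at 4 ·f  → match P1@[25:26]
pos 27 'b': at 0 ·f
pos 28 'c': at 5
pos 29 'b': at 0 ·f
pos 30 'a': at 1
pos 31 'a': at 1 ·f
pos 32 'a': at 1 ·f
pos 33 'b': at 4  → match P1@[32:33]
pos 34 'a': at 1 ·f
pos 35 'b': at 4  → match P1@[34:35]
pos 36 'c': at 5 ·f
pos 37 'a': at 6  → match P2@[36:37]
pos 38 'b': at 4 ·f  → match P1@[37:38]
pos 39 'a': at 1 ·f
pos 40 'b': at 4  → match P1@[39:40]
pos 41 'c': at 5 ·f
pos 42 'c': at 5 ·f
pos 43 'a': at 6  → match P2@[42:43]
pos 44 'b': at 4 ·f  → match P1@[43:44]
pos 45 'a': at 1 ·f
pos 46 'c': at 2
pos 47 'b': at 0 ·f
pos 48 'c': at 5
pos 49 'a': at 6  → match P2@[48:49]
pos 50 'a': at 1 ·f
pos 51 'a': at 1 ·f
pos 52 'a': at 1 ·f
pos 53 'c': at 2
pos 54 'a': at 3  → match P0@[52:54],P2@[53:54]
pos 55 'a': at 1 ·f
pos 56 'a': at 1 ·f
pos 57 'b': at 4  → match P1@[56:57]
pos 58 'a': at 1 ·f
pos 59 'c': at 2
pos 60 'a': at 3  → match P0@[58:60],P2@[59:60]
pos 61 'a': at 1 ·f
pos 62 'c': at 2
pos 63 'c': at 5 ·f
pos 64 'b': at 0 ·f
pos 65 'a': at 1
pos 66 'c': at 2
pos 67 'c': at 5 ·f
pos 68 'a': at 6  → match P2@[67:68]
pos 69 'c': at 2 ·f
pos 70 'c': at 5 ·f
pos 71 'c': at 5 ·f
pos 72 'c': at 5 ·f
pos 73 'a': at 6  → match P2@[72:73]
pos 74 'c': at 2 ·f
pos 75 'c': at 5 ·f
pos 76 'a': at 6  → match P2@[75:76]
pos 77 'a': at 1 ·f

Result: [[4,1],[8,1],[11,0],[11,2],[13,1],[15,1],[20,0],[20,2],[21,1],[23,1],[25,2],[26,1],[33,1],[35,1],[37,2],[38,1],[40,1],[43,2],[44,1],[49,2],[54,0],[54,2],[57,1],[60,0],[60,2],[68,2],[73,2],[76,2]]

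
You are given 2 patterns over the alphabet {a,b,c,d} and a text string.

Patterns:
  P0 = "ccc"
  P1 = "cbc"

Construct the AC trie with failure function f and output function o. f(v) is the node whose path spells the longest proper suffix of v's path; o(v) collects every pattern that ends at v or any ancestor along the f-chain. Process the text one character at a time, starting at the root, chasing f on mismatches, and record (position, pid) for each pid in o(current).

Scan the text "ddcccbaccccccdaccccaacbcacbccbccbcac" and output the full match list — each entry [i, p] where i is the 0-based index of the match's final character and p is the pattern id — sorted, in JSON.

Construct AC machine:
Trie (insert patterns):
  0='ε' goto c→1
  1='c' goto b→4 c→2
  2='cc' goto c→3
  3='ccc' goto ·  ←P0
  4='cb' goto c→5
  5='cbc' goto ·  ←P1

BFS fail/out derivation:
  n1('c'): parent n0 fail=0; on 'c' 0 → fail=0;  out ∅∪∅=∅
  n2('cc'): parent n1 fail=0; on 'c' 0 → fail=1;  out ∅∪∅=∅
  n4('cb'): parent n1 fail=0; on 'b' 0 → fail=0;  out ∅∪∅=∅
  n3('ccc'): parent n2 fail=1; on 'c' 1 → fail=2;  out {0}∪∅={0}
  n5('cbc'): parent n4 fail=0; on 'c' 0 → fail=1;  out {1}∪∅={1}

Scan:
pos 0 'd': at 0
pos 1 'd': at 0
pos 2 'c': at 1
pos 3 'c': at 2
pos 4 'c': at 3  emit P0@[2:4]
pos 5 'b': at 4 (via fail)
pos 6 'a': at 0 (via fail)
pos 7 'c': at 1
pos 8 'c': at 2
pos 9 'c': at 3  emit P0@[7:9]
pos 10 'c': at 3 (via fail)  emit P0@[8:10]
pos 11 'c': at 3 (via fail)  emit P0@[9:11]
pos 12 'c': at 3 (via fail)  emit P0@[10:12]
pos 13 'd': at 0 (via fail)
pos 14 'a': at 0
pos 15 'c': at 1
pos 16 'c': at 2
pos 17 'c': at 3  emit P0@[15:17]
pos 18 'c': at 3 (via fail)  emit P0@[16:18]
pos 19 'a': at 0 (via fail)
pos 20 'a': at 0
pos 21 'c': at 1
pos 22 'b': at 4
pos 23 'c': at 5  emit P1@[21:23]
pos 24 'a': at 0 (via fail)
pos 25 'c': at 1
pos 26 'b': at 4
pos 27 'c': at 5  emit P1@[25:27]
pos 28 'c': at 2 (via fail)
pos 29 'b': at 4 (via fail)
pos 30 'c': at 5  emit P1@[28:30]
pos 31 'c': at 2 (via fail)
pos 32 'b': at 4 (via fail)
pos 33 'c': at 5  emit P1@[31:33]
pos 34 'a': at 0 (via fail)
pos 35 'c': at 1

All matches (sorted): [[4,0],[9,0],[10,0],[11,0],[12,0],[17,0],[18,0],[23,1],[27,1],[30,1],[33,1]]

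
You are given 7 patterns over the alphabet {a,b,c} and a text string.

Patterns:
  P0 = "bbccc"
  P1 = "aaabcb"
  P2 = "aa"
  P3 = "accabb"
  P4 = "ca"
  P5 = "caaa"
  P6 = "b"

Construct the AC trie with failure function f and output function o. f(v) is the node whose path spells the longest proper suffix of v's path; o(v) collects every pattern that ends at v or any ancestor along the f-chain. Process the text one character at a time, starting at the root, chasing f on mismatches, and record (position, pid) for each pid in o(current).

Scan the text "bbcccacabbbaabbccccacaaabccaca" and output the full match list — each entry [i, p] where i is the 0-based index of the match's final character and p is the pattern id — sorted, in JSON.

Build:
Trie (insert patterns):
  n0 'ε': a→6 b→1 c→17
  n1 'b': b→2  [P6 ends]
  n2 'bb': c→3
  n3 'bbc': c→4
  n4 'bbcc': c→5
  n5 'bbccc': ·  [P0 ends]
  n6 'a': a→7 c→12
  n7 'aa': a→8  [P2 ends]
  n8 'aaa': b→9
  n9 'aaab': c→10
  n10 'aaabc': b→11
  n11 'aaabcb': ·  [P1 ends]
  n12 'ac': c→13
  n13 'acc': a→14
  n14 'acca': b→15
  n15 'accab': b→16
  n16 'accabb': ·  [P3 ends]
  n17 'c': a→18
  n18 'ca': a→19  [P4 ends]
  n19 'caa': a→20
  n20 'caaa': ·  [P5 ends]

Failure links (BFS by depth):
  fail(1) 'b': from fail(0)=0 chase 'b': 0 ⇒ 0;  out={6}∪out(0)={6}
  fail(6) 'a': from fail(0)=0 chase 'a': 0 ⇒ 0;  out=∅∪out(0)=∅
  fail(17) 'c': from fail(0)=0 chase 'c': 0 ⇒ 0;  out=∅∪out(0)=∅
  fail(2) 'bb': from fail(1)=0 chase 'b': 0 ⇒ 1;  out=∅∪out(1)={6}
  fail(7) 'aa': from fail(6)=0 chase 'a': 0 ⇒ 6;  out={2}∪out(6)={2}
  fail(12) 'ac': from fail(6)=0 chase 'c': 0 ⇒ 17;  out=∅∪out(17)=∅
  fail(18) 'ca': from fail(17)=0 chase 'a': 0 ⇒ 6;  out={4}∪out(6)={4}
  fail(3) 'bbc': from fail(2)=1 chase 'c': 1→0 ⇒ 17;  out=∅∪out(17)=∅
  fail(8) 'aaa': from fail(7)=6 chase 'a': 6 ⇒ 7;  out=∅∪out(7)={2}
  fail(13) 'acc': from fail(12)=17 chase 'c': 17→0 ⇒ 17;  out=∅∪out(17)=∅
  fail(19) 'caa': from fail(18)=6 chase 'a': 6 ⇒ 7;  out=∅∪out(7)={2}
  fail(4) 'bbcc': from fail(3)=17 chase 'c': 17→0 ⇒ 17;  out=∅∪out(17)=∅
  fail(9) 'aaab': from fail(8)=7 chase 'b': 7→6→0 ⇒ 1;  out=∅∪out(1)={6}
  fail(14) 'acca': from fail(13)=17 chase 'a': 17 ⇒ 18;  out=∅∪out(18)={4}
  fail(20) 'caaa': from fail(19)=7 chase 'a': 7 ⇒ 8;  out={5}∪out(8)={2,5}
  fail(5) 'bbccc': from fail(4)=17 chase 'c': 17→0 ⇒ 17;  out={0}∪out(17)={0}
  fail(10) 'aaabc': from fail(9)=1 chase 'c': 1→0 ⇒ 17;  out=∅∪out(17)=∅
  fail(15) 'accab': from fail(14)=18 chase 'b': 18→6→0 ⇒ 1;  out=∅∪out(1)={6}
  fail(11) 'aaabcb': from fail(10)=17 chase 'b': 17→0 ⇒ 1;  out={1}∪out(1)={1,6}
  fail(16) 'accabb': from fail(15)=1 chase 'b': 1 ⇒ 2;  out={3}∪out(2)={3,6}

Text stream:
pos 0 'b': at 1  emit P6@[0:0]
pos 1 'b': at 2  emit P6@[1:1]
pos 2 'c': at 3
pos 3 'c': at 4
pos 4 'c': at 5  emit P0@[0:4]
pos 5 'a': at 18 (fail-walked)  emit P4@[4:5]
pos 6 'c': at 12 (fail-walked)
pos 7 'a': at 18 (fail-walked)  emit P4@[6:7]
pos 8 'b': at 1 (fail-walked)  emit P6@[8:8]
pos 9 'b': at 2  emit P6@[9:9]
pos 10 'b': at 2 (fail-walked)  emit P6@[10:10]
pos 11 'a': at 6 (fail-walked)
pos 12 'a': at 7  emit P2@[11:12]
pos 13 'b': at 1 (fail-walked)  emit P6@[13:13]
pos 14 'b': at 2  emit P6@[14:14]
pos 15 'c': at 3
pos 16 'c': at 4
pos 17 'c': at 5  emit P0@[13:17]
pos 18 'c': at 17 (fail-walked)
pos 19 'a': at 18  emit P4@[18:19]
pos 20 'c': at 12 (fail-walked)
pos 21 'a': at 18 (fail-walked)  emit P4@[20:21]
pos 22 'a': at 19  emit P2@[21:22]
pos 23 'a': at 20  emit P2@[22:23],P5@[20:23]
pos 24 'b': at 9 (fail-walked)  emit P6@[24:24]
pos 25 'c': at 10
pos 26 'c': at 17 (fail-walked)
pos 27 'a': at 18  emit P4@[26:27]
pos 28 'c': at 12 (fail-walked)
pos 29 'a': at 18 (fail-walked)  emit P4@[28:29]

All matches (sorted): [[0,6],[1,6],[4,0],[5,4],[7,4],[8,6],[9,6],[10,6],[12,2],[13,6],[14,6],[17,0],[19,4],[21,4],[22,2],[23,2],[23,5],[24,6],[27,4],[29,4]]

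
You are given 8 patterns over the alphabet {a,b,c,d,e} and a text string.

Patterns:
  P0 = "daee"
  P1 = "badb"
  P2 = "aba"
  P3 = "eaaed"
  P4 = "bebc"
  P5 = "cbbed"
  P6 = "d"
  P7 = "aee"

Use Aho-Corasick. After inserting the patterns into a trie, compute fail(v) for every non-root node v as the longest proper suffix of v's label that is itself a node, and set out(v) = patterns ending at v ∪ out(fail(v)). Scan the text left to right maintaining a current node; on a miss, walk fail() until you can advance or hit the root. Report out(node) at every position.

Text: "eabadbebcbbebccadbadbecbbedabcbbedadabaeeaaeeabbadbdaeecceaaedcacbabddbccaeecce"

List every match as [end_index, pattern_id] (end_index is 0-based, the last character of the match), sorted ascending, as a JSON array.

Build:
Trie nodes:
  n0 'ε': a→9 b→5 c→20 d→1 e→12
  n1 'd': a→2  ←P6
  n2 'da': e→3
  n3 'dae': e→4
  n4 'daee': ·  ←P0
  n5 'b': a→6 e→17
  n6 'ba': d→7
  n7 'bad': b→8
  n8 'badb': ·  ←P1
  n9 'a': b→10 e→25
  n10 'ab': a→11
  n11 'aba': ·  ←P2
  n12 'e': a→13
  n13 'ea': a→14
  n14 'eaa': e→15
  n15 'eaae': d→16
  n16 'eaaed': ·  ←P3
  n17 'be': b→18
  n18 'beb': c→19
  n19 'bebc': ·  ←P4
  n20 'c': b→21
  n21 'cb': b→22
  n22 'cbb': e→23
  n23 'cbbe': d→24
  n24 'cbbed': ·  ←P5
  n25 'ae': e→26
  n26 'aee': ·  ←P7

Failure links (BFS by depth):
  fail(1) 'd': from fail(0)=0 chase 'd': 0 ⇒ 0;  out={6}∪out(0)={6}
  fail(5) 'b': from fail(0)=0 chase 'b': 0 ⇒ 0;  out=∅∪out(0)=∅
  fail(9) 'a': from fail(0)=0 chase 'a': 0 ⇒ 0;  out=∅∪out(0)=∅
  fail(12) 'e': from fail(0)=0 chase 'e': 0 ⇒ 0;  out=∅∪out(0)=∅
  fail(20) 'c': from fail(0)=0 chase 'c': 0 ⇒ 0;  out=∅∪out(0)=∅
  fail(2) 'da': from fail(1)=0 chase 'a': 0 ⇒ 9;  out=∅∪out(9)=∅
  fail(6) 'ba': from fail(5)=0 chase 'a': 0 ⇒ 9;  out=∅∪out(9)=∅
  fail(10) 'ab': from fail(9)=0 chase 'b': 0 ⇒ 5;  out=∅∪out(5)=∅
  fail(13) 'ea': from fail(12)=0 chase 'a': 0 ⇒ 9;  out=∅∪out(9)=∅
  fail(17) 'be': from fail(5)=0 chase 'e': 0 ⇒ 12;  out=∅∪out(12)=∅
  fail(21) 'cb': from fail(20)=0 chase 'b': 0 ⇒ 5;  out=∅∪out(5)=∅
  fail(25) 'ae': from fail(9)=0 chase 'e': 0 ⇒ 12;  out=∅∪out(12)=∅
  fail(3) 'dae': from fail(2)=9 chase 'e': 9 ⇒ 25;  out=∅∪out(25)=∅
  fail(7) 'bad': from fail(6)=9 chase 'd': 9→0 ⇒ 1;  out=∅∪out(1)={6}
  fail(11) 'aba': from fail(10)=5 chase 'a': 5 ⇒ 6;  out={2}∪out(6)={2}
  fail(14) 'eaa': from fail(13)=9 chase 'a': 9→0 ⇒ 9;  out=∅∪out(9)=∅
  fail(18) 'beb': from fail(17)=12 chase 'b': 12→0 ⇒ 5;  out=∅∪out(5)=∅
  fail(22) 'cbb': from fail(21)=5 chase 'b': 5→0 ⇒ 5;  out=∅∪out(5)=∅
  fail(26) 'aee': from fail(25)=12 chase 'e': 12→0 ⇒ 12;  out={7}∪out(12)={7}
  fail(4) 'daee': from fail(3)=25 chase 'e': 25 ⇒ 26;  out={0}∪out(26)={0,7}
  fail(8) 'badb': from fail(7)=1 chase 'b': 1→0 ⇒ 5;  out={1}∪out(5)={1}
  fail(15) 'eaae': from fail(14)=9 chase 'e': 9 ⇒ 25;  out=∅∪out(25)=∅
  fail(19) 'bebc': from fail(18)=5 chase 'c': 5→0 ⇒ 20;  out={4}∪out(20)={4}
  fail(23) 'cbbe': from fail(22)=5 chase 'e': 5 ⇒ 17;  out=∅∪out(17)=∅
  fail(16) 'eaaed': from fail(15)=25 chase 'd': 25→12→0 ⇒ 1;  out={3}∪out(1)={3,6}
  fail(24) 'cbbed': from fail(23)=17 chase 'd': 17→12→0 ⇒ 1;  out={5}∪out(1)={5,6}

Text stream:
pos 0 'e': at 12
pos 1 'a': at 13
pos 2 'b': at 10 (via fail)
pos 3 'a': at 11  ** P2@[1:3]
pos 4 'd': at 7 (via fail)  ** P6@[4:4]
pos 5 'b': at 8  ** P1@[2:5]
pos 6 'e': at 17 (via fail)
pos 7 'b': at 18
pos 8 'c': at 19  ** P4@[5:8]
pos 9 'b': at 21 (via fail)
pos 10 'b': at 22
pos 11 'e': at 23
pos 12 'b': at 18 (via fail)
pos 13 'c': at 19  ** P4@[10:13]
pos 14 'c': at 20 (via fail)
pos 15 'a': at 9 (via fail)
pos 16 'd': at 1 (via fail)  ** P6@[16:16]
pos 17 'b': at 5 (via fail)
pos 18 'a': at 6
pos 19 'd': at 7  ** P6@[19:19]
pos 20 'b': at 8  ** P1@[17:20]
pos 21 'e': at 17 (via fail)
pos 22 'c': at 20 (via fail)
pos 23 'b': at 21
pos 24 'b': at 22
pos 25 'e': at 23
pos 26 'd': at 24  ** P5@[22:26],P6@[26:26]
pos 27 'a': at 2 (via fail)
pos 28 'b': at 10 (via fail)
pos 29 'c': at 20 (via fail)
pos 30 'b': at 21
pos 31 'b': at 22
pos 32 'e': at 23
pos 33 'd': at 24  ** P5@[29:33],P6@[33:33]
pos 34 'a': at 2 (via fail)
pos 35 'd': at 1 (via fail)  ** P6@[35:35]
pos 36 'a': at 2
pos 37 'b': at 10 (via fail)
pos 38 'a': at 11  ** P2@[36:38]
pos 39 'e': at 25 (via fail)
pos 40 'e': at 26  ** P7@[38:40]
pos 41 'a': at 13 (via fail)
pos 42 'a': at 14
pos 43 'e': at 15
pos 44 'e': at 26 (via fail)  ** P7@[42:44]
pos 45 'a': at 13 (via fail)
pos 46 'b': at 10 (via fail)
pos 47 'b': at 5 (via fail)
pos 48 'a': at 6
pos 49 'd': at 7  ** P6@[49:49]
pos 50 'b': at 8  ** P1@[47:50]
pos 51 'd': at 1 (via fail)  ** P6@[51:51]
pos 52 'a': at 2
pos 53 'e': at 3
pos 54 'e': at 4  ** P0@[51:54],P7@[52:54]
pos 55 'c': at 20 (via fail)
pos 56 'c': at 20 (via fail)
pos 57 'e': at 12 (via fail)
pos 58 'a': at 13
pos 59 'a': at 14
pos 60 'e': at 15
pos 61 'd': at 16  ** P3@[57:61],P6@[61:61]
pos 62 'c': at 20 (via fail)
pos 63 'a': at 9 (via fail)
pos 64 'c': at 20 (via fail)
pos 65 'b': at 21
pos 66 'a': at 6 (via fail)
pos 67 'b': at 10 (via fail)
pos 68 'd': at 1 (via fail)  ** P6@[68:68]
pos 69 'd': at 1 (via fail)  ** P6@[69:69]
pos 70 'b': at 5 (via fail)
pos 71 'c': at 20 (via fail)
pos 72 'c': at 20 (via fail)
pos 73 'a': at 9 (via fail)
pos 74 'e': at 25
pos 75 'e': at 26  ** P7@[73:75]
pos 76 'c': at 20 (via fail)
pos 77 'c': at 20 (via fail)
pos 78 'e': at 12 (via fail)

Matches: [[3,2],[4,6],[5,1],[8,4],[13,4],[16,6],[19,6],[20,1],[26,5],[26,6],[33,5],[33,6],[35,6],[38,2],[40,7],[44,7],[49,6],[50,1],[51,6],[54,0],[54,7],[61,3],[61,6],[68,6],[69,6],[75,7]]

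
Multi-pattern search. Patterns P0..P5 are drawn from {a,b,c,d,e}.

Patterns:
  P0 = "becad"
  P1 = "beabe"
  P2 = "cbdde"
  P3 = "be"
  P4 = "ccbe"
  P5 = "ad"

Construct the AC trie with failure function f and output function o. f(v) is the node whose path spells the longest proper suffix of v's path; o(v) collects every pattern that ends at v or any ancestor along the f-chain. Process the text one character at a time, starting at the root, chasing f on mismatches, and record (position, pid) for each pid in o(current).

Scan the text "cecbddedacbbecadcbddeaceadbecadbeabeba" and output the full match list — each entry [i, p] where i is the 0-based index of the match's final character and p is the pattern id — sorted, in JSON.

Construct AC machine:
Trie nodes:
  n0 'ε': a→17 b→1 c→9
  n1 'b': e→2
  n2 'be': a→6 c→3  ←P3
  n3 'bec': a→4
  n4 'beca': d→5
  n5 'becad': ·  ←P0
  n6 'bea': b→7
  n7 'beab': e→8
  n8 'beabe': ·  ←P1
  n9 'c': b→10 c→14
  n10 'cb': d→11
  n11 'cbd': d→12
  n12 'cbdd': e→13
  n13 'cbdde': ·  ←P2
  n14 'cc': b→15
  n15 'ccb': e→16
  n16 'ccbe': ·  ←P4
  n17 'a': d→18
  n18 'ad': ·  ←P5

Failure links (BFS by depth):
  n1('b'): parent n0 fail=0; on 'b' 0 → fail=0;  out ∅∪∅=∅
  n9('c'): parent n0 fail=0; on 'c' 0 → fail=0;  out ∅∪∅=∅
  n17('a'): parent n0 fail=0; on 'a' 0 → fail=0;  out ∅∪∅=∅
  n2('be'): parent n1 fail=0; on 'e' 0 → fail=0;  out {3}∪∅={3}
  n10('cb'): parent n9 fail=0; on 'b' 0 → fail=1;  out ∅∪∅=∅
  n14('cc'): parent n9 fail=0; on 'c' 0 → fail=9;  out ∅∪∅=∅
  n18('ad'): parent n17 fail=0; on 'd' 0 → fail=0;  out {5}∪∅={5}
  n3('bec'): parent n2 fail=0; on 'c' 0 → fail=9;  out ∅∪∅=∅
  n6('bea'): parent n2 fail=0; on 'a' 0 → fail=17;  out ∅∪∅=∅
  n11('cbd'): parent n10 fail=1; on 'd' 1→0 → fail=0;  out ∅∪∅=∅
  n15('ccb'): parent n14 fail=9; on 'b' 9 → fail=10;  out ∅∪∅=∅
  n4('beca'): parent n3 fail=9; on 'a' 9→0 → fail=17;  out ∅∪∅=∅
  n7('beab'): parent n6 fail=17; on 'b' 17→0 → fail=1;  out ∅∪∅=∅
  n12('cbdd'): parent n11 fail=0; on 'd' 0 → fail=0;  out ∅∪∅=∅
  n16('ccbe'): parent n15 fail=10; on 'e' 10→1 → fail=2;  out {4}∪{3}={3,4}
  n5('becad'): parent n4 fail=17; on 'd' 17 → fail=18;  out {0}∪{5}={0,5}
  n8('beabe'): parent n7 fail=1; on 'e' 1 → fail=2;  out {1}∪{3}={1,3}
  n13('cbdde'): parent n12 fail=0; on 'e' 0 → fail=0;  out {2}∪∅={2}

Run:
pos 0 'c': at 9
pos 1 'e': at 0 (fail-walked)
pos 2 'c': at 9
pos 3 'b': at 10
pos 4 'd': at 11
pos 5 'd': at 12
pos 6 'e': at 13  → match P2@[2:6]
pos 7 'd': at 0 (fail-walked)
pos 8 'a': at 17
pos 9 'c': at 9 (fail-walked)
pos 10 'b': at 10
pos 11 'b': at 1 (fail-walked)
pos 12 'e': at 2  → match P3@[11:12]
pos 13 'c': at 3
pos 14 'a': at 4
pos 15 'd': at 5  → match P0@[11:15],P5@[14:15]
pos 16 'c': at 9 (fail-walked)
pos 17 'b': at 10
pos 18 'd': at 11
pos 19 'd': at 12
pos 20 'e': at 13  → match P2@[16:20]
pos 21 'a': at 17 (fail-walked)
pos 22 'c': at 9 (fail-walked)
pos 23 'e': at 0 (fail-walked)
pos 24 'a': at 17
pos 25 'd': at 18  → match P5@[24:25]
pos 26 'b': at 1 (fail-walked)
pos 27 'e': at 2  → match P3@[26:27]
pos 28 'c': at 3
pos 29 'a': at 4
pos 30 'd': at 5  → match P0@[26:30],P5@[29:30]
pos 31 'b': at 1 (fail-walked)
pos 32 'e': at 2  → match P3@[31:32]
pos 33 'a': at 6
pos 34 'b': at 7
pos 35 'e': at 8  → match P1@[31:35],P3@[34:35]
pos 36 'b': at 1 (fail-walked)
pos 37 'a': at 17 (fail-walked)

Result: [[6,2],[12,3],[15,0],[15,5],[20,2],[25,5],[27,3],[30,0],[30,5],[32,3],[35,1],[35,3]]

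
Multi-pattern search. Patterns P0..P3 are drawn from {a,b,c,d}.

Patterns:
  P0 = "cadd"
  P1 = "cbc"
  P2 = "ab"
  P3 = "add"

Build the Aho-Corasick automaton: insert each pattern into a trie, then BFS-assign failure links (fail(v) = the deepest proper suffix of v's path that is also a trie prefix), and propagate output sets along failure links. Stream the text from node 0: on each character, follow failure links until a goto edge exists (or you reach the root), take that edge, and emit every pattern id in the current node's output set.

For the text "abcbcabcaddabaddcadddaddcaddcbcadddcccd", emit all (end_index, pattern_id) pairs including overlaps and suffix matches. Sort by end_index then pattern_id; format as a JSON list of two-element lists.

Build:
Trie (insert patterns):
  0='ε' goto a→7 c→1
  1='c' goto a→2 b→5
  2='ca' goto d→3
  3='cad' goto d→4
  4='cadd' goto ·  [P0 ends]
  5='cb' goto c→6
  6='cbc' goto ·  [P1 ends]
  7='a' goto b→8 d→9
  8='ab' goto ·  [P2 ends]
  9='ad' goto d→10
  10='add' goto ·  [P3 ends]

Failure links (BFS by depth):
  fail(1) 'c': from fail(0)=0 chase 'c': 0 ⇒ 0;  out=∅∪out(0)=∅
  fail(7) 'a': from fail(0)=0 chase 'a': 0 ⇒ 0;  out=∅∪out(0)=∅
  fail(2) 'ca': from fail(1)=0 chase 'a': 0 ⇒ 7;  out=∅∪out(7)=∅
  fail(5) 'cb': from fail(1)=0 chase 'b': 0 ⇒ 0;  out=∅∪out(0)=∅
  fail(8) 'ab': from fail(7)=0 chase 'b': 0 ⇒ 0;  out={2}∪out(0)={2}
  fail(9) 'ad': from fail(7)=0 chase 'd': 0 ⇒ 0;  out=∅∪out(0)=∅
  fail(3) 'cad': from fail(2)=7 chase 'd': 7 ⇒ 9;  out=∅∪out(9)=∅
  fail(6) 'cbc': from fail(5)=0 chase 'c': 0 ⇒ 1;  out={1}∪out(1)={1}
  fail(10) 'add': from fail(9)=0 chase 'd': 0 ⇒ 0;  out={3}∪out(0)={3}
  fail(4) 'cadd': from fail(3)=9 chase 'd': 9 ⇒ 10;  out={0}∪out(10)={0,3}

Run:
[0] read 'a'  n0⇒n7
[1] read 'b'  n7⇒n8  → match P2@[0:1]
[2] read 'c'  n8⇒n1 (via fail)
[3] read 'b'  n1⇒n5
[4] read 'c'  n5⇒n6  → match P1@[2:4]
[5] read 'a'  n6⇒n2 (via fail)
[6] read 'b'  n2⇒n8 (via fail)  → match P2@[5:6]
[7] read 'c'  n8⇒n1 (via fail)
[8] read 'a'  n1⇒n2
[9] read 'd'  n2⇒n3
[10] read 'd'  n3⇒n4  → match P0@[7:10],P3@[8:10]
[11] read 'a'  n4⇒n7 (via fail)
[12] read 'b'  n7⇒n8  → match P2@[11:12]
[13] read 'a'  n8⇒n7 (via fail)
[14] read 'd'  n7⇒n9
[15] read 'd'  n9⇒n10  → match P3@[13:15]
[16] read 'c'  n10⇒n1 (via fail)
[17] read 'a'  n1⇒n2
[18] read 'd'  n2⇒n3
[19] read 'd'  n3⇒n4  → match P0@[16:19],P3@[17:19]
[20] read 'd'  n4⇒n0 (via fail)
[21] read 'a'  n0⇒n7
[22] read 'd'  n7⇒n9
[23] read 'd'  n9⇒n10  → match P3@[21:23]
[24] read 'c'  n10⇒n1 (via fail)
[25] read 'a'  n1⇒n2
[26] read 'd'  n2⇒n3
[27] read 'd'  n3⇒n4  → match P0@[24:27],P3@[25:27]
[28] read 'c'  n4⇒n1 (via fail)
[29] read 'b'  n1⇒n5
[30] read 'c'  n5⇒n6  → match P1@[28:30]
[31] read 'a'  n6⇒n2 (via fail)
[32] read 'd'  n2⇒n3
[33] read 'd'  n3⇒n4  → match P0@[30:33],P3@[31:33]
[34] read 'd'  n4⇒n0 (via fail)
[35] read 'c'  n0⇒n1
[36] read 'c'  n1⇒n1 (via fail)
[37] read 'c'  n1⇒n1 (via fail)
[38] read 'd'  n1⇒n0 (via fail)

All matches (sorted): [[1,2],[4,1],[6,2],[10,0],[10,3],[12,2],[15,3],[19,0],[19,3],[23,3],[27,0],[27,3],[30,1],[33,0],[33,3]]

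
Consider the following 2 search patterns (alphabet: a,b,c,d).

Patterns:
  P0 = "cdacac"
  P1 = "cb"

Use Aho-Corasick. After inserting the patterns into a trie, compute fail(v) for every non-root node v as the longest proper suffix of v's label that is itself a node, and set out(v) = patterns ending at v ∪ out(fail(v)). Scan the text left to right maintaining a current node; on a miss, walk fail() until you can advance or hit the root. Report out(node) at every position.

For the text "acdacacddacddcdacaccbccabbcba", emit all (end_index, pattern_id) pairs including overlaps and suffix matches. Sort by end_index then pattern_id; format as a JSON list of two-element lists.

Build automaton:
Trie (insert patterns):
  n0 'ε': c→1
  n1 'c': b→7 d→2
  n2 'cd': a→3
  n3 'cda': c→4
  n4 'cdac': a→5
  n5 'cdaca': c→6
  n6 'cdacac': ·  [P0 ends]
  n7 'cb': ·  [P1 ends]

BFS fail/out derivation:
  fail(1) 'c': from fail(0)=0 chase 'c': 0 ⇒ 0;  out=∅∪out(0)=∅
  fail(2) 'cd': from fail(1)=0 chase 'd': 0 ⇒ 0;  out=∅∪out(0)=∅
  fail(7) 'cb': from fail(1)=0 chase 'b': 0 ⇒ 0;  out={1}∪out(0)={1}
  fail(3) 'cda': from fail(2)=0 chase 'a': 0 ⇒ 0;  out=∅∪out(0)=∅
  fail(4) 'cdac': from fail(3)=0 chase 'c': 0 ⇒ 1;  out=∅∪out(1)=∅
  fail(5) 'cdaca': from fail(4)=1 chase 'a': 1→0 ⇒ 0;  out=∅∪out(0)=∅
  fail(6) 'cdacac': from fail(5)=0 chase 'c': 0 ⇒ 1;  out={0}∪out(1)={0}

Text stream:
pos 0 'a': at 0
pos 1 'c': at 1
pos 2 'd': at 2
pos 3 'a': at 3
pos 4 'c': at 4
pos 5 'a': at 5
pos 6 'c': at 6  ** P0@[1:6]
pos 7 'd': at 2 (fail-walked)
pos 8 'd': at 0 (fail-walked)
pos 9 'a': at 0
pos 10 'c': at 1
pos 11 'd': at 2
pos 12 'd': at 0 (fail-walked)
pos 13 'c': at 1
pos 14 'd': at 2
pos 15 'a': at 3
pos 16 'c': at 4
pos 17 'a': at 5
pos 18 'c': at 6  ** P0@[13:18]
pos 19 'c': at 1 (fail-walked)
pos 20 'b': at 7  ** P1@[19:20]
pos 21 'c': at 1 (fail-walked)
pos 22 'c': at 1 (fail-walked)
pos 23 'a': at 0 (fail-walked)
pos 24 'b': at 0
pos 25 'b': at 0
pos 26 'c': at 1
pos 27 'b': at 7  ** P1@[26:27]
pos 28 'a': at 0 (fail-walked)

Matches: [[6,0],[18,0],[20,1],[27,1]]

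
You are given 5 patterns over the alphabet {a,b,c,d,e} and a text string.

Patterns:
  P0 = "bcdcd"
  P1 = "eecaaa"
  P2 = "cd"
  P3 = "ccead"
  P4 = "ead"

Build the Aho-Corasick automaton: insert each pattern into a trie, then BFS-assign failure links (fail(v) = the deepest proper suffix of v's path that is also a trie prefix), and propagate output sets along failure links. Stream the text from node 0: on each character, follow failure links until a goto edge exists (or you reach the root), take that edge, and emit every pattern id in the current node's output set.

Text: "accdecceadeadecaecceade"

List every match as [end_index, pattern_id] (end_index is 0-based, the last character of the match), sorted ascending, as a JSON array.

Construct AC machine:
Trie (insert patterns):
  n0 'ε': b→1 c→12 e→6
  n1 'b': c→2
  n2 'bc': d→3
  n3 'bcd': c→4
  n4 'bcdc': d→5
  n5 'bcdcd': ·  ←P0
  n6 'e': a→18 e→7
  n7 'ee': c→8
  n8 'eec': a→9
  n9 'eeca': a→10
  n10 'eecaa': a→11
  n11 'eecaaa': ·  ←P1
  n12 'c': c→14 d→13
  n13 'cd': ·  ←P2
  n14 'cc': e→15
  n15 'cce': a→16
  n16 'ccea': d→17
  n17 'ccead': ·  ←P3
  n18 'ea': d→19
  n19 'ead': ·  ←P4

Failure links (BFS by depth):
  fail(1) 'b': from fail(0)=0 chase 'b': 0 ⇒ 0;  out=∅∪out(0)=∅
  fail(6) 'e': from fail(0)=0 chase 'e': 0 ⇒ 0;  out=∅∪out(0)=∅
  fail(12) 'c': from fail(0)=0 chase 'c': 0 ⇒ 0;  out=∅∪out(0)=∅
  fail(2) 'bc': from fail(1)=0 chase 'c': 0 ⇒ 12;  out=∅∪out(12)=∅
  fail(7) 'ee': from fail(6)=0 chase 'e': 0 ⇒ 6;  out=∅∪out(6)=∅
  fail(13) 'cd': from fail(12)=0 chase 'd': 0 ⇒ 0;  out={2}∪out(0)={2}
  fail(14) 'cc': from fail(12)=0 chase 'c': 0 ⇒ 12;  out=∅∪out(12)=∅
  fail(18) 'ea': from fail(6)=0 chase 'a': 0 ⇒ 0;  out=∅∪out(0)=∅
  fail(3) 'bcd': from fail(2)=12 chase 'd': 12 ⇒ 13;  out=∅∪out(13)={2}
  fail(8) 'eec': from fail(7)=6 chase 'c': 6→0 ⇒ 12;  out=∅∪out(12)=∅
  fail(15) 'cce': from fail(14)=12 chase 'e': 12→0 ⇒ 6;  out=∅∪out(6)=∅
  fail(19) 'ead': from fail(18)=0 chase 'd': 0 ⇒ 0;  out={4}∪out(0)={4}
  fail(4) 'bcdc': from fail(3)=13 chase 'c': 13→0 ⇒ 12;  out=∅∪out(12)=∅
  fail(9) 'eeca': from fail(8)=12 chase 'a': 12→0 ⇒ 0;  out=∅∪out(0)=∅
  fail(16) 'ccea': from fail(15)=6 chase 'a': 6 ⇒ 18;  out=∅∪out(18)=∅
  fail(5) 'bcdcd': from fail(4)=12 chase 'd': 12 ⇒ 13;  out={0}∪out(13)={0,2}
  fail(10) 'eecaa': from fail(9)=0 chase 'a': 0 ⇒ 0;  out=∅∪out(0)=∅
  fail(17) 'ccead': from fail(16)=18 chase 'd': 18 ⇒ 19;  out={3}∪out(19)={3,4}
  fail(11) 'eecaaa': from fail(10)=0 chase 'a': 0 ⇒ 0;  out={1}∪out(0)={1}

Run:
i=0 'a': node 0→0
i=1 'c': node 0→12
i=2 'c': node 12→14
i=3 'd': node 14→13 (fail-walked)  ** P2@[2:3]
i=4 'e': node 13→6 (fail-walked)
i=5 'c': node 6→12 (fail-walked)
i=6 'c': node 12→14
i=7 'e': node 14→15
i=8 'a': node 15→16
i=9 'd': node 16→17  ** P3@[5:9],P4@[7:9]
i=10 'e': node 17→6 (fail-walked)
i=11 'a': node 6→18
i=12 'd': node 18→19  ** P4@[10:12]
i=13 'e': node 19→6 (fail-walked)
i=14 'c': node 6→12 (fail-walked)
i=15 'a': node 12→0 (fail-walked)
i=16 'e': node 0→6
i=17 'c': node 6→12 (fail-walked)
i=18 'c': node 12→14
i=19 'e': node 14→15
i=20 'a': node 15→16
i=21 'd': node 16→17  ** P3@[17:21],P4@[19:21]
i=22 'e': node 17→6 (fail-walked)

Result: [[3,2],[9,3],[9,4],[12,4],[21,3],[21,4]]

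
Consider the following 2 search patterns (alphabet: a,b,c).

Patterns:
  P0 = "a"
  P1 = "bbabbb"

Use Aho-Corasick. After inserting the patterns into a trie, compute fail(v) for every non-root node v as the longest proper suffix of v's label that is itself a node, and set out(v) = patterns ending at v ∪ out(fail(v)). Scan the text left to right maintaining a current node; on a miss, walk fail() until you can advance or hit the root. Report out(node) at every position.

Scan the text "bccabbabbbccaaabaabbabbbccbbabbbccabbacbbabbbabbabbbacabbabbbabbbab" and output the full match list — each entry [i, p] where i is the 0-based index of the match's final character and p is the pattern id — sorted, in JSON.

Build automaton:
Trie (insert patterns):
  0='ε' goto a→1 b→2
  1='a' goto ·  [P0 ends]
  2='b' goto b→3
  3='bb' goto a→4
  4='bba' goto b→5
  5='bbab' goto b→6
  6='bbabb' goto b→7
  7='bbabbb' goto ·  [P1 ends]

BFS fail/out derivation:
  fail(1) 'a': from fail(0)=0 chase 'a': 0 ⇒ 0;  out={0}∪out(0)={0}
  fail(2) 'b': from fail(0)=0 chase 'b': 0 ⇒ 0;  out=∅∪out(0)=∅
  fail(3) 'bb': from fail(2)=0 chase 'b': 0 ⇒ 2;  out=∅∪out(2)=∅
  fail(4) 'bba': from fail(3)=2 chase 'a': 2→0 ⇒ 1;  out=∅∪out(1)={0}
  fail(5) 'bbab': from fail(4)=1 chase 'b': 1→0 ⇒ 2;  out=∅∪out(2)=∅
  fail(6) 'bbabb': from fail(5)=2 chase 'b': 2 ⇒ 3;  out=∅∪out(3)=∅
  fail(7) 'bbabbb': from fail(6)=3 chase 'b': 3→2 ⇒ 3;  out={1}∪out(3)={1}

Run:
[0] read 'b'  n0⇒n2
[1] read 'c'  n2⇒n0 (via fail)
[2] read 'c'  n0⇒n0
[3] read 'a'  n0⇒n1  → match P0@[3:3]
[4] read 'b'  n1⇒n2 (via fail)
[5] read 'b'  n2⇒n3
[6] read 'a'  n3⇒n4  → match P0@[6:6]
[7] read 'b'  n4⇒n5
[8] read 'b'  n5⇒n6
[9] read 'b'  n6⇒n7  → match P1@[4:9]
[10] read 'c'  n7⇒n0 (via fail)
[11] read 'c'  n0⇒n0
[12] read 'a'  n0⇒n1  → match P0@[12:12]
[13] read 'a'  n1⇒n1 (via fail)  → match P0@[13:13]
[14] read 'a'  n1⇒n1 (via fail)  → match P0@[14:14]
[15] read 'b'  n1⇒n2 (via fail)
[16] read 'a'  n2⇒n1 (via fail)  → match P0@[16:16]
[17] read 'a'  n1⇒n1 (via fail)  → match P0@[17:17]
[18] read 'b'  n1⇒n2 (via fail)
[19] read 'b'  n2⇒n3
[20] read 'a'  n3⇒n4  → match P0@[20:20]
[21] read 'b'  n4⇒n5
[22] read 'b'  n5⇒n6
[23] read 'b'  n6⇒n7  → match P1@[18:23]
[24] read 'c'  n7⇒n0 (via fail)
[25] read 'c'  n0⇒n0
[26] read 'b'  n0⇒n2
[27] read 'b'  n2⇒n3
[28] read 'a'  n3⇒n4  → match P0@[28:28]
[29] read 'b'  n4⇒n5
[30] read 'b'  n5⇒n6
[31] read 'b'  n6⇒n7  → match P1@[26:31]
[32] read 'c'  n7⇒n0 (via fail)
[33] read 'c'  n0⇒n0
[34] read 'a'  n0⇒n1  → match P0@[34:34]
[35] read 'b'  n1⇒n2 (via fail)
[36] read 'b'  n2⇒n3
[37] read 'a'  n3⇒n4  → match P0@[37:37]
[38] read 'c'  n4⇒n0 (via fail)
[39] read 'b'  n0⇒n2
[40] read 'b'  n2⇒n3
[41] read 'a'  n3⇒n4  → match P0@[41:41]
[42] read 'b'  n4⇒n5
[43] read 'b'  n5⇒n6
[44] read 'b'  n6⇒n7  → match P1@[39:44]
[45] read 'a'  n7⇒n4 (via fail)  → match P0@[45:45]
[46] read 'b'  n4⇒n5
[47] read 'b'  n5⇒n6
[48] read 'a'  n6⇒n4 (via fail)  → match P0@[48:48]
[49] read 'b'  n4⇒n5
[50] read 'b'  n5⇒n6
[51] read 'b'  n6⇒n7  → match P1@[46:51]
[52] read 'a'  n7⇒n4 (via fail)  → match P0@[52:52]
[53] read 'c'  n4⇒n0 (via fail)
[54] read 'a'  n0⇒n1  → match P0@[54:54]
[55] read 'b'  n1⇒n2 (via fail)
[56] read 'b'  n2⇒n3
[57] read 'a'  n3⇒n4  → match P0@[57:57]
[58] read 'b'  n4⇒n5
[59] read 'b'  n5⇒n6
[60] read 'b'  n6⇒n7  → match P1@[55:60]
[61] read 'a'  n7⇒n4 (via fail)  → match P0@[61:61]
[62] read 'b'  n4⇒n5
[63] read 'b'  n5⇒n6
[64] read 'b'  n6⇒n7  → match P1@[59:64]
[65] read 'a'  n7⇒n4 (via fail)  → match P0@[65:65]
[66] read 'b'  n4⇒n5

Matches: [[3,0],[6,0],[9,1],[12,0],[13,0],[14,0],[16,0],[17,0],[20,0],[23,1],[28,0],[31,1],[34,0],[37,0],[41,0],[44,1],[45,0],[48,0],[51,1],[52,0],[54,0],[57,0],[60,1],[61,0],[64,1],[65,0]]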